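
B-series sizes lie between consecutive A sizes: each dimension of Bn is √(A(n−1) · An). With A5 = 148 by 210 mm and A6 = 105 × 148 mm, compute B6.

Short side: √(148 · 105) = √15540 ≈ 124.7 → 125 mm
Long side: √(210 · 148) = √31080 ≈ 176.3 → 176 mm

125 × 176 mm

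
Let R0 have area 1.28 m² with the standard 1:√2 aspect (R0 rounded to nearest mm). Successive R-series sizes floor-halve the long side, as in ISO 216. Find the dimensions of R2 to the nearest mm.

Let R0's short side be w mm. w · w√2 = 1.28 m² = 1,280,000 mm², so w ≈ 951.4 mm and w√2 ≈ 1345.4 mm → R0 = 951 × 1345 mm.
R1: ⌊1345/2⌋ × 951 = 672 × 951 mm
R2: ⌊951/2⌋ × 672 = 475 × 672 mm

475 × 672 mm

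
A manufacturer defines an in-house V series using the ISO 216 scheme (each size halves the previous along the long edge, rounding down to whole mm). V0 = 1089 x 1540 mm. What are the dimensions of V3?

V1: ⌊1540/2⌋ × 1089 = 770 × 1089 mm
V2: ⌊1089/2⌋ × 770 = 544 × 770 mm
V3: ⌊770/2⌋ × 544 = 385 × 544 mm

385 × 544 mm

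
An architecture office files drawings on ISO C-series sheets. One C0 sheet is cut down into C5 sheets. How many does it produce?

32

Each ISO step halves the sheet: 1 × C0 → 2 × C1 → 4 × C2 → 8 × C3 → …
From C0 to C5 is 5 halving steps: 2^5 = 32.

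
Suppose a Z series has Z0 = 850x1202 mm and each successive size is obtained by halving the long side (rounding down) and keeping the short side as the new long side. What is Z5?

Z1: ⌊1202/2⌋ × 850 = 601 × 850 mm
Z2: ⌊850/2⌋ × 601 = 425 × 601 mm
Z3: ⌊601/2⌋ × 425 = 300 × 425 mm
Z4: ⌊425/2⌋ × 300 = 212 × 300 mm
Z5: ⌊300/2⌋ × 212 = 150 × 212 mm

150 × 212 mm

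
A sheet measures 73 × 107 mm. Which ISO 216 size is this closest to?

Aspect ratio 107/73 ≈ 1.466 (ISO target is √2 ≈ 1.414).
In the A-series (A0 area = 1 m²): A7 = 74 × 105 mm.
Off by 3 mm total — nearest standard size.

A7 (74 × 105 mm)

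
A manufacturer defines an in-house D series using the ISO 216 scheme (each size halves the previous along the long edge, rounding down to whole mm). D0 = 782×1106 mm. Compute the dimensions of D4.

D1: ⌊1106/2⌋ × 782 = 553 × 782 mm
D2: ⌊782/2⌋ × 553 = 391 × 553 mm
D3: ⌊553/2⌋ × 391 = 276 × 391 mm
D4: ⌊391/2⌋ × 276 = 195 × 276 mm

195 × 276 mm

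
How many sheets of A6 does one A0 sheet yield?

64

Each ISO step halves the sheet: 1 × A0 → 2 × A1 → 4 × A2 → 8 × A3 → …
From A0 to A6 is 6 halving steps: 2^6 = 64.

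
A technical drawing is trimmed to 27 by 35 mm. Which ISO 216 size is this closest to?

Aspect ratio 35/27 ≈ 1.296 (ISO target is √2 ≈ 1.414).
In the A-series (A0 area = 1 m²): A10 = 26 × 37 mm.
Off by 3 mm total — nearest standard size.

A10 (26 × 37 mm)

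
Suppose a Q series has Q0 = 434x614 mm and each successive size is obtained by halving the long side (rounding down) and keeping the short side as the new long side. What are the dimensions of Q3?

153 × 217 mm

Q1: ⌊614/2⌋ × 434 = 307 × 434 mm
Q2: ⌊434/2⌋ × 307 = 217 × 307 mm
Q3: ⌊307/2⌋ × 217 = 153 × 217 mm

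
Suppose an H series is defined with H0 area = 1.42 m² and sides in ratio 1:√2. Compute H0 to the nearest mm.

Let the short side be w mm. Then w · w√2 = 1.42 m² = 1,420,000 mm².
w² = 1,420,000/√2, so w ≈ 1002.0 mm; long side = w√2 ≈ 1417.1 mm.

1002 × 1417 mm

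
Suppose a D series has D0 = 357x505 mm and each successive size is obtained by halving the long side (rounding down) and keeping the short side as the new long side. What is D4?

D1: ⌊505/2⌋ × 357 = 252 × 357 mm
D2: ⌊357/2⌋ × 252 = 178 × 252 mm
D3: ⌊252/2⌋ × 178 = 126 × 178 mm
D4: ⌊178/2⌋ × 126 = 89 × 126 mm

89 × 126 mm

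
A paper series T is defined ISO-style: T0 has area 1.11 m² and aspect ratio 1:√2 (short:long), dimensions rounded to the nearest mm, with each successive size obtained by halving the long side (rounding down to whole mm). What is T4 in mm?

Let T0's short side be w mm. w · w√2 = 1.11 m² = 1,110,000 mm², so w ≈ 885.9 mm and w√2 ≈ 1252.9 mm → T0 = 886 × 1253 mm.
T1: ⌊1253/2⌋ × 886 = 626 × 886 mm
T2: ⌊886/2⌋ × 626 = 443 × 626 mm
T3: ⌊626/2⌋ × 443 = 313 × 443 mm
T4: ⌊443/2⌋ × 313 = 221 × 313 mm

221 × 313 mm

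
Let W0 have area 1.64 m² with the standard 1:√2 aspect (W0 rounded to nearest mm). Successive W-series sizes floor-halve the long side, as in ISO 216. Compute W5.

190 × 269 mm

Let W0's short side be w mm. w · w√2 = 1.64 m² = 1,640,000 mm², so w ≈ 1076.9 mm and w√2 ≈ 1522.9 mm → W0 = 1077 × 1523 mm.
W1: ⌊1523/2⌋ × 1077 = 761 × 1077 mm
W2: ⌊1077/2⌋ × 761 = 538 × 761 mm
W3: ⌊761/2⌋ × 538 = 380 × 538 mm
W4: ⌊538/2⌋ × 380 = 269 × 380 mm
W5: ⌊380/2⌋ × 269 = 190 × 269 mm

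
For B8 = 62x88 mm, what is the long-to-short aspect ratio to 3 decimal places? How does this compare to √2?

88 / 62 = 1.419
ISO 216 targets √2 ≈ 1.414; the +0.005 deviation is from mm rounding.

1.419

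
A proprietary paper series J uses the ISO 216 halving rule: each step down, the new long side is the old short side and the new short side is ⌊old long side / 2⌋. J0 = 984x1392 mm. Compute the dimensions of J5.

174 × 246 mm

J1: ⌊1392/2⌋ × 984 = 696 × 984 mm
J2: ⌊984/2⌋ × 696 = 492 × 696 mm
J3: ⌊696/2⌋ × 492 = 348 × 492 mm
J4: ⌊492/2⌋ × 348 = 246 × 348 mm
J5: ⌊348/2⌋ × 246 = 174 × 246 mm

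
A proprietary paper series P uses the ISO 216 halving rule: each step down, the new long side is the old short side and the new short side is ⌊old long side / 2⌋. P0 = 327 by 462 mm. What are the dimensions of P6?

P1: ⌊462/2⌋ × 327 = 231 × 327 mm
P2: ⌊327/2⌋ × 231 = 163 × 231 mm
P3: ⌊231/2⌋ × 163 = 115 × 163 mm
P4: ⌊163/2⌋ × 115 = 81 × 115 mm
P5: ⌊115/2⌋ × 81 = 57 × 81 mm
P6: ⌊81/2⌋ × 57 = 40 × 57 mm

40 × 57 mm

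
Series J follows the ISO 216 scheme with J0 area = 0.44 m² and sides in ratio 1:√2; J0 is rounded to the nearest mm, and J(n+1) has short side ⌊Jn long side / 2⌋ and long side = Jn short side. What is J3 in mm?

197 × 279 mm

Let J0's short side be w mm. w · w√2 = 0.44 m² = 440,000 mm², so w ≈ 557.8 mm and w√2 ≈ 788.8 mm → J0 = 558 × 789 mm.
J1: ⌊789/2⌋ × 558 = 394 × 558 mm
J2: ⌊558/2⌋ × 394 = 279 × 394 mm
J3: ⌊394/2⌋ × 279 = 197 × 279 mm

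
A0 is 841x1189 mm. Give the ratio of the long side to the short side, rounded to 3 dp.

1.414

1189 / 841 = 1.414
Matches √2 ≈ 1.414 — the ISO 216 defining ratio.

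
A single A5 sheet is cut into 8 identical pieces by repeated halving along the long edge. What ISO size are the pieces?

A8

8 = 2^3, so 3 halving steps.
A5 → A6 → … → A8 after 3 steps.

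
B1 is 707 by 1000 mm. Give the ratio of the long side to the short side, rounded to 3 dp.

1000 / 707 = 1.414
Matches √2 ≈ 1.414 — the ISO 216 defining ratio.

1.414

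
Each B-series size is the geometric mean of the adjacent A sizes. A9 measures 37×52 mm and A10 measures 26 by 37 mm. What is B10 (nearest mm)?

Short side: √(37 · 26) = √962 ≈ 31.0 → 31 mm
Long side: √(52 · 37) = √1924 ≈ 43.9 → 44 mm

31 × 44 mm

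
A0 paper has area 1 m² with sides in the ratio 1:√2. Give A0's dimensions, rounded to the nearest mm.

841 × 1189 mm

Let the short side be w mm. Then the long side is w√2 and w · w√2 = 10⁶ mm².
w² = 10⁶/√2, so w = 1000 / 2^(1/4) ≈ 840.9 mm; long side = 1000 · 2^(1/4) ≈ 1189.2 mm.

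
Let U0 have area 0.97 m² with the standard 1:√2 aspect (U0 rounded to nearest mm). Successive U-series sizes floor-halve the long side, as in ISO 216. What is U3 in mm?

Let U0's short side be w mm. w · w√2 = 0.97 m² = 970,000 mm², so w ≈ 828.2 mm and w√2 ≈ 1171.2 mm → U0 = 828 × 1171 mm.
U1: ⌊1171/2⌋ × 828 = 585 × 828 mm
U2: ⌊828/2⌋ × 585 = 414 × 585 mm
U3: ⌊585/2⌋ × 414 = 292 × 414 mm

292 × 414 mm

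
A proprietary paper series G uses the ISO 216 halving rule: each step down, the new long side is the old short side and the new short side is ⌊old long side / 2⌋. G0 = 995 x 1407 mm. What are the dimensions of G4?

248 × 351 mm

G1: ⌊1407/2⌋ × 995 = 703 × 995 mm
G2: ⌊995/2⌋ × 703 = 497 × 703 mm
G3: ⌊703/2⌋ × 497 = 351 × 497 mm
G4: ⌊497/2⌋ × 351 = 248 × 351 mm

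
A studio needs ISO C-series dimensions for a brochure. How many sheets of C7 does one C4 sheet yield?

8

Each ISO step halves the sheet: 1 × C4 → 2 × C5 → 4 × C6 → 8 × C7
From C4 to C7 is 3 halving steps: 2^3 = 8.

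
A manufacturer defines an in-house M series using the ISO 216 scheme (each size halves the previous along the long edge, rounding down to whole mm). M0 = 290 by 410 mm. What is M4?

M1 = 205 × 290 mm (from M0 by 1 halving).
M2: ⌊290/2⌋ × 205 = 145 × 205 mm
M3: ⌊205/2⌋ × 145 = 102 × 145 mm
M4: ⌊145/2⌋ × 102 = 72 × 102 mm

72 × 102 mm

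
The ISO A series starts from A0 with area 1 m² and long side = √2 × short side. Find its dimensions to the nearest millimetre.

Let the short side be w mm. Then the long side is w√2 and w · w√2 = 10⁶ mm².
w² = 10⁶/√2, so w = 1000 / 2^(1/4) ≈ 840.9 mm; long side = 1000 · 2^(1/4) ≈ 1189.2 mm.

841 × 1189 mm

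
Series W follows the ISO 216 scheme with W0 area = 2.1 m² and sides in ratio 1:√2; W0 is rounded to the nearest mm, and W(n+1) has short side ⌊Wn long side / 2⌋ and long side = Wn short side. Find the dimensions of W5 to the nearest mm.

215 × 304 mm

Let W0's short side be w mm. w · w√2 = 2.1 m² = 2,100,000 mm², so w ≈ 1218.6 mm and w√2 ≈ 1723.3 mm → W0 = 1219 × 1723 mm.
W1: ⌊1723/2⌋ × 1219 = 861 × 1219 mm
W2: ⌊1219/2⌋ × 861 = 609 × 861 mm
W3: ⌊861/2⌋ × 609 = 430 × 609 mm
W4: ⌊609/2⌋ × 430 = 304 × 430 mm
W5: ⌊430/2⌋ × 304 = 215 × 304 mm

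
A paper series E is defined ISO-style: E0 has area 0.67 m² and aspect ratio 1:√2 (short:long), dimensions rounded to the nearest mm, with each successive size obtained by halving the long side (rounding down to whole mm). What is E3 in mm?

243 × 344 mm

Let E0's short side be w mm. w · w√2 = 0.67 m² = 670,000 mm², so w ≈ 688.3 mm and w√2 ≈ 973.4 mm → E0 = 688 × 973 mm.
E1: ⌊973/2⌋ × 688 = 486 × 688 mm
E2: ⌊688/2⌋ × 486 = 344 × 486 mm
E3: ⌊486/2⌋ × 344 = 243 × 344 mm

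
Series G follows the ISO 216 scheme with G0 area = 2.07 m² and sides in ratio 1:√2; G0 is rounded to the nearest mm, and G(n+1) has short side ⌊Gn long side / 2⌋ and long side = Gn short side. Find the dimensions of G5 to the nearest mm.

213 × 302 mm

Let G0's short side be w mm. w · w√2 = 2.07 m² = 2,070,000 mm², so w ≈ 1209.8 mm and w√2 ≈ 1711.0 mm → G0 = 1210 × 1711 mm.
G1: ⌊1711/2⌋ × 1210 = 855 × 1210 mm
G2: ⌊1210/2⌋ × 855 = 605 × 855 mm
G3: ⌊855/2⌋ × 605 = 427 × 605 mm
G4: ⌊605/2⌋ × 427 = 302 × 427 mm
G5: ⌊427/2⌋ × 302 = 213 × 302 mm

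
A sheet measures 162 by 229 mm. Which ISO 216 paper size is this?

Aspect ratio 229/162 ≈ 1.414 — close to the ISO √2 ≈ 1.414.
In the C-series (envelope sizes, between A and B): C5 = 162 × 229 mm.

C5 (162 × 229 mm)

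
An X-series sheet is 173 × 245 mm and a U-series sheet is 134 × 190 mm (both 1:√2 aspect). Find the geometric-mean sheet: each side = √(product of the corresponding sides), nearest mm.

Short side: √(173 · 134) = √23182 ≈ 152.3 → 152 mm
Long side: √(245 · 190) = √46550 ≈ 215.8 → 216 mm

152 × 216 mm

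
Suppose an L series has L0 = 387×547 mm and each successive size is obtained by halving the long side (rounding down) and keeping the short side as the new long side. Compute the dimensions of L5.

68 × 96 mm

L1: ⌊547/2⌋ × 387 = 273 × 387 mm
L2: ⌊387/2⌋ × 273 = 193 × 273 mm
L3: ⌊273/2⌋ × 193 = 136 × 193 mm
L4: ⌊193/2⌋ × 136 = 96 × 136 mm
L5: ⌊136/2⌋ × 96 = 68 × 96 mm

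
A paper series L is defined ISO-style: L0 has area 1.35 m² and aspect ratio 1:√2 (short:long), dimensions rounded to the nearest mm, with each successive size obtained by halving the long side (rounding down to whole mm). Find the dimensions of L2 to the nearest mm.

488 × 691 mm

Let L0's short side be w mm. w · w√2 = 1.35 m² = 1,350,000 mm², so w ≈ 977.0 mm and w√2 ≈ 1381.7 mm → L0 = 977 × 1382 mm.
L1: ⌊1382/2⌋ × 977 = 691 × 977 mm
L2: ⌊977/2⌋ × 691 = 488 × 691 mm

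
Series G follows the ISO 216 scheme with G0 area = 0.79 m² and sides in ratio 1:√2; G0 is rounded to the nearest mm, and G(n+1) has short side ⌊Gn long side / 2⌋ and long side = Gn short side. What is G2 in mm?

373 × 528 mm

Let G0's short side be w mm. w · w√2 = 0.79 m² = 790,000 mm², so w ≈ 747.4 mm and w√2 ≈ 1057.0 mm → G0 = 747 × 1057 mm.
G1: ⌊1057/2⌋ × 747 = 528 × 747 mm
G2: ⌊747/2⌋ × 528 = 373 × 528 mm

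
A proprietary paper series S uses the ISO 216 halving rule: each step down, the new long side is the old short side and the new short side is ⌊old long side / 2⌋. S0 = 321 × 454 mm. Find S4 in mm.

S1 = 227 × 321 mm (from S0 by 1 halving).
S2: ⌊321/2⌋ × 227 = 160 × 227 mm
S3: ⌊227/2⌋ × 160 = 113 × 160 mm
S4: ⌊160/2⌋ × 113 = 80 × 113 mm

80 × 113 mm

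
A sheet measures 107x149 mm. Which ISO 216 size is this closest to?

Aspect ratio 149/107 ≈ 1.393 (ISO target is √2 ≈ 1.414).
In the A-series (A0 area = 1 m²): A6 = 105 × 148 mm.
Off by 3 mm total — nearest standard size.

A6 (105 × 148 mm)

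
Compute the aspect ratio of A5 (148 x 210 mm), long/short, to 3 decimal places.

210 / 148 = 1.419
ISO 216 targets √2 ≈ 1.414; the +0.005 deviation is from mm rounding.

1.419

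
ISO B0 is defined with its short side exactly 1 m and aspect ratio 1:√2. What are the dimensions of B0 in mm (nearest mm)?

1000 × 1414 mm

Short side = 1000 mm; long side = 1000√2 ≈ 1414.2 mm.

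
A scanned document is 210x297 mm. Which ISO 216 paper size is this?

A4 (210 × 297 mm)

Aspect ratio 297/210 ≈ 1.414 — close to the ISO √2 ≈ 1.414.
In the A-series (A0 area = 1 m²): A4 = 210 × 297 mm.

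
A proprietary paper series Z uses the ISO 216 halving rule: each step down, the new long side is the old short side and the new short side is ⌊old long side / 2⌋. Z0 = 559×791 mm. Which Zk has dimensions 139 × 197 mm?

Z4

Z0: 559 × 791 mm
Z1: 395 × 559 mm
Z2: 279 × 395 mm
Z3: 197 × 279 mm
Z4: 139 × 197 mm
Z5: 98 × 139 mm
→ matches Z4.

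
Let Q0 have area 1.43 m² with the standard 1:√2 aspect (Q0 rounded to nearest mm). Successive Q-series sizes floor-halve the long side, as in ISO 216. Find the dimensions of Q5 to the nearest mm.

177 × 251 mm

Let Q0's short side be w mm. w · w√2 = 1.43 m² = 1,430,000 mm², so w ≈ 1005.6 mm and w√2 ≈ 1422.1 mm → Q0 = 1006 × 1422 mm.
Q1: ⌊1422/2⌋ × 1006 = 711 × 1006 mm
Q2: ⌊1006/2⌋ × 711 = 503 × 711 mm
Q3: ⌊711/2⌋ × 503 = 355 × 503 mm
Q4: ⌊503/2⌋ × 355 = 251 × 355 mm
Q5: ⌊355/2⌋ × 251 = 177 × 251 mm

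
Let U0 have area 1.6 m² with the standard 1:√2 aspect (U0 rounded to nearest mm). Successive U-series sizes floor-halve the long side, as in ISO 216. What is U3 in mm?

376 × 532 mm

Let U0's short side be w mm. w · w√2 = 1.6 m² = 1,600,000 mm², so w ≈ 1063.7 mm and w√2 ≈ 1504.2 mm → U0 = 1064 × 1504 mm.
U1: ⌊1504/2⌋ × 1064 = 752 × 1064 mm
U2: ⌊1064/2⌋ × 752 = 532 × 752 mm
U3: ⌊752/2⌋ × 532 = 376 × 532 mm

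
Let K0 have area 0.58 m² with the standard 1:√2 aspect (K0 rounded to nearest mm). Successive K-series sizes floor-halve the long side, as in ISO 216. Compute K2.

Let K0's short side be w mm. w · w√2 = 0.58 m² = 580,000 mm², so w ≈ 640.4 mm and w√2 ≈ 905.7 mm → K0 = 640 × 906 mm.
K1: ⌊906/2⌋ × 640 = 453 × 640 mm
K2: ⌊640/2⌋ × 453 = 320 × 453 mm

320 × 453 mm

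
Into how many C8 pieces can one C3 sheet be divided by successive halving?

Each ISO step halves the sheet: 1 × C3 → 2 × C4 → 4 × C5 → 8 × C6 → …
From C3 to C8 is 5 halving steps: 2^5 = 32.

32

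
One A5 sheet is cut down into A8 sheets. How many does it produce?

8

Each ISO step halves the sheet: 1 × A5 → 2 × A6 → 4 × A7 → 8 × A8
From A5 to A8 is 3 halving steps: 2^3 = 8.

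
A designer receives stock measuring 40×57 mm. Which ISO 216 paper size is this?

Aspect ratio 57/40 ≈ 1.425 — close to the ISO √2 ≈ 1.414.
In the C-series (envelope sizes, between A and B): C9 = 40 × 57 mm.

C9 (40 × 57 mm)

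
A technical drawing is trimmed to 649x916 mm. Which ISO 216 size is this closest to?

Aspect ratio 916/649 ≈ 1.411 — close to the ISO √2 ≈ 1.414.
In the C-series (envelope sizes, between A and B): C1 = 648 × 917 mm.
Off by 2 mm total — nearest standard size.

C1 (648 × 917 mm)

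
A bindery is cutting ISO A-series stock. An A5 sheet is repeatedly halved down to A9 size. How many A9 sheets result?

16

A5 = 148 × 210 mm; A9 = 37 × 52 mm.
Each halving step doubles the count; 4 steps from A5 to A9.
2^4 = 16.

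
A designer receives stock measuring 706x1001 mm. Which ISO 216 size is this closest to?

Aspect ratio 1001/706 ≈ 1.418 — close to the ISO √2 ≈ 1.414.
In the B-series (B0 = 1000 × 1414 mm): B1 = 707 × 1000 mm.
Off by 2 mm total — nearest standard size.

B1 (707 × 1000 mm)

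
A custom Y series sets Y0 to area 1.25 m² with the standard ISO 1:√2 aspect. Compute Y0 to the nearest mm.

940 × 1330 mm

Let the short side be w mm. Then w · w√2 = 1.25 m² = 1,250,000 mm².
w² = 1,250,000/√2, so w ≈ 940.2 mm; long side = w√2 ≈ 1329.6 mm.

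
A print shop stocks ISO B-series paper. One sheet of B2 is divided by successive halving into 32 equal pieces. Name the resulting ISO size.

B7

32 = 2^5, so 5 halving steps.
B2 → B3 → … → B7 after 5 steps.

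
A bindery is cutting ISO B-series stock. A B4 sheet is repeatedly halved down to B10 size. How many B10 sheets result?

64

Each ISO step halves the sheet: 1 × B4 → 2 × B5 → 4 × B6 → 8 × B7 → …
From B4 to B10 is 6 halving steps: 2^6 = 64.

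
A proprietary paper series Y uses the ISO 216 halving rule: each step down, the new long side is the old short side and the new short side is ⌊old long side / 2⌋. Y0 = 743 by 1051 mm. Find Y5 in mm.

Y1: ⌊1051/2⌋ × 743 = 525 × 743 mm
Y2: ⌊743/2⌋ × 525 = 371 × 525 mm
Y3: ⌊525/2⌋ × 371 = 262 × 371 mm
Y4: ⌊371/2⌋ × 262 = 185 × 262 mm
Y5: ⌊262/2⌋ × 185 = 131 × 185 mm

131 × 185 mm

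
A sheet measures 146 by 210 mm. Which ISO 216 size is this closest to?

Aspect ratio 210/146 ≈ 1.438 (ISO target is √2 ≈ 1.414).
In the A-series (A0 area = 1 m²): A5 = 148 × 210 mm.
Off by 2 mm total — nearest standard size.

A5 (148 × 210 mm)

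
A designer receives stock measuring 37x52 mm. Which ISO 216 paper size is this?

A9 (37 × 52 mm)

Aspect ratio 52/37 ≈ 1.405 — close to the ISO √2 ≈ 1.414.
In the A-series (A0 area = 1 m²): A9 = 37 × 52 mm.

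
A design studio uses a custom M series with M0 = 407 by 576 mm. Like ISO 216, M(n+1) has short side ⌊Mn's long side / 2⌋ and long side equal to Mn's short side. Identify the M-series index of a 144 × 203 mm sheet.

M0: 407 × 576 mm
M1: 288 × 407 mm
M2: 203 × 288 mm
M3: 144 × 203 mm
M4: 101 × 144 mm
→ matches M3.

M3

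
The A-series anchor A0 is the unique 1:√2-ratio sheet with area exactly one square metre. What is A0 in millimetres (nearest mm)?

841 × 1189 mm

Let the short side be w mm. Then the long side is w√2 and w · w√2 = 10⁶ mm².
w² = 10⁶/√2, so w = 1000 / 2^(1/4) ≈ 840.9 mm; long side = 1000 · 2^(1/4) ≈ 1189.2 mm.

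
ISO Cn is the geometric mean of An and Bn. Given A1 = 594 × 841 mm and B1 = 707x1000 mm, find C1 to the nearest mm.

648 × 917 mm

Short side: √(594 · 707) = √419958 ≈ 648.0 → 648 mm
Long side: √(841 · 1000) = √841000 ≈ 917.1 → 917 mm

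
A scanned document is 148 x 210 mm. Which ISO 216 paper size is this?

Aspect ratio 210/148 ≈ 1.419 — close to the ISO √2 ≈ 1.414.
In the A-series (A0 area = 1 m²): A5 = 148 × 210 mm.

A5 (148 × 210 mm)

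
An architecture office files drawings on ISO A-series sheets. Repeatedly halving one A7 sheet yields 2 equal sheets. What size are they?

A8

2 = 2^1, so 1 halving step.
A7 → A8 → … → A8 after 1 step.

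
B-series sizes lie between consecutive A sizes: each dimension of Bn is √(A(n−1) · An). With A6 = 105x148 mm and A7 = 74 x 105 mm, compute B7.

88 × 125 mm

Short side: √(105 · 74) = √7770 ≈ 88.1 → 88 mm
Long side: √(148 · 105) = √15540 ≈ 124.7 → 125 mm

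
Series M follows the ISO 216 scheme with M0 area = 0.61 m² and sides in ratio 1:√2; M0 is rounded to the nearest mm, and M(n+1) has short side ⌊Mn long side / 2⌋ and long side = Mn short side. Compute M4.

164 × 232 mm

Let M0's short side be w mm. w · w√2 = 0.61 m² = 610,000 mm², so w ≈ 656.8 mm and w√2 ≈ 928.8 mm → M0 = 657 × 929 mm.
M1: ⌊929/2⌋ × 657 = 464 × 657 mm
M2: ⌊657/2⌋ × 464 = 328 × 464 mm
M3: ⌊464/2⌋ × 328 = 232 × 328 mm
M4: ⌊328/2⌋ × 232 = 164 × 232 mm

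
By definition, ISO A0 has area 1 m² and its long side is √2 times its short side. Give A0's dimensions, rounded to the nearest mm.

841 × 1189 mm

Let the short side be w mm. Then the long side is w√2 and w · w√2 = 10⁶ mm².
w² = 10⁶/√2, so w = 1000 / 2^(1/4) ≈ 840.9 mm; long side = 1000 · 2^(1/4) ≈ 1189.2 mm.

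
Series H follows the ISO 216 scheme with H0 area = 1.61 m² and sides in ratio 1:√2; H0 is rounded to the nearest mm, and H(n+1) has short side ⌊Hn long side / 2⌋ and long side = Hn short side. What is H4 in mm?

266 × 377 mm

Let H0's short side be w mm. w · w√2 = 1.61 m² = 1,610,000 mm², so w ≈ 1067.0 mm and w√2 ≈ 1508.9 mm → H0 = 1067 × 1509 mm.
H1: ⌊1509/2⌋ × 1067 = 754 × 1067 mm
H2: ⌊1067/2⌋ × 754 = 533 × 754 mm
H3: ⌊754/2⌋ × 533 = 377 × 533 mm
H4: ⌊533/2⌋ × 377 = 266 × 377 mm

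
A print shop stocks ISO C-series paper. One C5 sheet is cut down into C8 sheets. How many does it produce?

C5 = 162 × 229 mm; C8 = 57 × 81 mm.
Each halving step doubles the count; 3 steps from C5 to C8.
2^3 = 8.

8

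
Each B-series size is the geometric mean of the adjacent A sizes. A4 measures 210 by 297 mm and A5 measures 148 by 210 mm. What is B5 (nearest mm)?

Short side: √(210 · 148) = √31080 ≈ 176.3 → 176 mm
Long side: √(297 · 210) = √62370 ≈ 249.7 → 250 mm

176 × 250 mm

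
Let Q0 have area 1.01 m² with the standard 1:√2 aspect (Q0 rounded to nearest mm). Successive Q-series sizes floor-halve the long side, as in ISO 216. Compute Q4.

Let Q0's short side be w mm. w · w√2 = 1.01 m² = 1,010,000 mm², so w ≈ 845.1 mm and w√2 ≈ 1195.1 mm → Q0 = 845 × 1195 mm.
Q1: ⌊1195/2⌋ × 845 = 597 × 845 mm
Q2: ⌊845/2⌋ × 597 = 422 × 597 mm
Q3: ⌊597/2⌋ × 422 = 298 × 422 mm
Q4: ⌊422/2⌋ × 298 = 211 × 298 mm

211 × 298 mm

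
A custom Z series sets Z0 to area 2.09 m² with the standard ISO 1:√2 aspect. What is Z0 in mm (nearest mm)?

1216 × 1719 mm

Let the short side be w mm. Then w · w√2 = 2.09 m² = 2,090,000 mm².
w² = 2,090,000/√2, so w ≈ 1215.7 mm; long side = w√2 ≈ 1719.2 mm.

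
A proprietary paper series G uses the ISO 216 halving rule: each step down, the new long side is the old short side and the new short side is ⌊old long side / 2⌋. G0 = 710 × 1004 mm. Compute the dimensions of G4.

G1: ⌊1004/2⌋ × 710 = 502 × 710 mm
G2: ⌊710/2⌋ × 502 = 355 × 502 mm
G3: ⌊502/2⌋ × 355 = 251 × 355 mm
G4: ⌊355/2⌋ × 251 = 177 × 251 mm

177 × 251 mm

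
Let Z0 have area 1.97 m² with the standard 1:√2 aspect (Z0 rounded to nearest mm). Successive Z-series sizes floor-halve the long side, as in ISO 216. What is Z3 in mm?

Let Z0's short side be w mm. w · w√2 = 1.97 m² = 1,970,000 mm², so w ≈ 1180.3 mm and w√2 ≈ 1669.1 mm → Z0 = 1180 × 1669 mm.
Z1: ⌊1669/2⌋ × 1180 = 834 × 1180 mm
Z2: ⌊1180/2⌋ × 834 = 590 × 834 mm
Z3: ⌊834/2⌋ × 590 = 417 × 590 mm

417 × 590 mm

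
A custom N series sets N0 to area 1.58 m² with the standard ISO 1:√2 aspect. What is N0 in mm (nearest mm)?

Let the short side be w mm. Then w · w√2 = 1.58 m² = 1,580,000 mm².
w² = 1,580,000/√2, so w ≈ 1057.0 mm; long side = w√2 ≈ 1494.8 mm.

1057 × 1495 mm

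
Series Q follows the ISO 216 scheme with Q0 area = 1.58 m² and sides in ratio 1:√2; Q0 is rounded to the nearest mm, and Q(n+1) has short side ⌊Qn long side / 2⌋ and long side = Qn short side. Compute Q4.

264 × 373 mm

Let Q0's short side be w mm. w · w√2 = 1.58 m² = 1,580,000 mm², so w ≈ 1057.0 mm and w√2 ≈ 1494.8 mm → Q0 = 1057 × 1495 mm.
Q1: ⌊1495/2⌋ × 1057 = 747 × 1057 mm
Q2: ⌊1057/2⌋ × 747 = 528 × 747 mm
Q3: ⌊747/2⌋ × 528 = 373 × 528 mm
Q4: ⌊528/2⌋ × 373 = 264 × 373 mm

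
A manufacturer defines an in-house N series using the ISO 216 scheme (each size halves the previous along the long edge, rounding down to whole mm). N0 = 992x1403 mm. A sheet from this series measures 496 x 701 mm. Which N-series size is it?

N0: 992 × 1403 mm
N1: 701 × 992 mm
N2: 496 × 701 mm
N3: 350 × 496 mm
→ matches N2.

N2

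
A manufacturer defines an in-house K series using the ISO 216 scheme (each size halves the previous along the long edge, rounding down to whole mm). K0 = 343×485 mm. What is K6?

42 × 60 mm

K1 = 242 × 343 mm (from K0 by 1 halving).
K2: ⌊343/2⌋ × 242 = 171 × 242 mm
K3: ⌊242/2⌋ × 171 = 121 × 171 mm
K4: ⌊171/2⌋ × 121 = 85 × 121 mm
K5: ⌊121/2⌋ × 85 = 60 × 85 mm
K6: ⌊85/2⌋ × 60 = 42 × 60 mm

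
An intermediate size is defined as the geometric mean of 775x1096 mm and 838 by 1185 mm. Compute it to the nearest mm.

806 × 1140 mm

Short side: √(775 · 838) = √649450 ≈ 805.9 → 806 mm
Long side: √(1096 · 1185) = √1298760 ≈ 1139.6 → 1140 mm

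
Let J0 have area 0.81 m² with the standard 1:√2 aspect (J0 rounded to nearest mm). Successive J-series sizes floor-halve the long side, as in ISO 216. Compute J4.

Let J0's short side be w mm. w · w√2 = 0.81 m² = 810,000 mm², so w ≈ 756.8 mm and w√2 ≈ 1070.3 mm → J0 = 757 × 1070 mm.
J1: ⌊1070/2⌋ × 757 = 535 × 757 mm
J2: ⌊757/2⌋ × 535 = 378 × 535 mm
J3: ⌊535/2⌋ × 378 = 267 × 378 mm
J4: ⌊378/2⌋ × 267 = 189 × 267 mm

189 × 267 mm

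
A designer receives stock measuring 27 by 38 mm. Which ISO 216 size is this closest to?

A10 (26 × 37 mm)

Aspect ratio 38/27 ≈ 1.407 — close to the ISO √2 ≈ 1.414.
In the A-series (A0 area = 1 m²): A10 = 26 × 37 mm.
Off by 2 mm total — nearest standard size.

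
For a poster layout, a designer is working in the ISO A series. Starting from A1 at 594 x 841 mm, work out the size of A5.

A2: ⌊841/2⌋ × 594 = 420 × 594 mm
A3: ⌊594/2⌋ × 420 = 297 × 420 mm
A4: ⌊420/2⌋ × 297 = 210 × 297 mm
A5: ⌊297/2⌋ × 210 = 148 × 210 mm

148 × 210 mm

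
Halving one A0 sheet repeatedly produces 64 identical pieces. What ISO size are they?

64 = 2^6, so 6 halving steps.
A0 → A1 → … → A6 after 6 steps.

A6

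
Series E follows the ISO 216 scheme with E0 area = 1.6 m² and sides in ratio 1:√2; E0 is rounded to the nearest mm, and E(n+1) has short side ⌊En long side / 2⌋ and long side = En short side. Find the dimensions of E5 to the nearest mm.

188 × 266 mm

Let E0's short side be w mm. w · w√2 = 1.6 m² = 1,600,000 mm², so w ≈ 1063.7 mm and w√2 ≈ 1504.2 mm → E0 = 1064 × 1504 mm.
E1: ⌊1504/2⌋ × 1064 = 752 × 1064 mm
E2: ⌊1064/2⌋ × 752 = 532 × 752 mm
E3: ⌊752/2⌋ × 532 = 376 × 532 mm
E4: ⌊532/2⌋ × 376 = 266 × 376 mm
E5: ⌊376/2⌋ × 266 = 188 × 266 mm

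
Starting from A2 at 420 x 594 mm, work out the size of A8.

A3: ⌊594/2⌋ × 420 = 297 × 420 mm
A4: ⌊420/2⌋ × 297 = 210 × 297 mm
A5: ⌊297/2⌋ × 210 = 148 × 210 mm
A6: ⌊210/2⌋ × 148 = 105 × 148 mm
A7: ⌊148/2⌋ × 105 = 74 × 105 mm
A8: ⌊105/2⌋ × 74 = 52 × 74 mm

52 × 74 mm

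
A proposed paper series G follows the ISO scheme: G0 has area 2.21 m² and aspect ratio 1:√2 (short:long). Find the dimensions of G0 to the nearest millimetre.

1250 × 1768 mm

Let the short side be w mm. Then w · w√2 = 2.21 m² = 2,210,000 mm².
w² = 2,210,000/√2, so w ≈ 1250.1 mm; long side = w√2 ≈ 1767.9 mm.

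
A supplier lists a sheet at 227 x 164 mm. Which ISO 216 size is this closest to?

Aspect ratio 227/164 ≈ 1.384 (ISO target is √2 ≈ 1.414).
In the C-series (envelope sizes, between A and B): C5 = 162 × 229 mm.
Off by 4 mm total — nearest standard size.

C5 (162 × 229 mm)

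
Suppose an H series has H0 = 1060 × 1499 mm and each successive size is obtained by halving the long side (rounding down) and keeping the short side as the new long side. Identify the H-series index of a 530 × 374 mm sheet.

H3

H0: 1060 × 1499 mm
H1: 749 × 1060 mm
H2: 530 × 749 mm
H3: 374 × 530 mm
H4: 265 × 374 mm
→ matches H3.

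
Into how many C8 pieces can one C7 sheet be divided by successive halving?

Each ISO step halves the sheet: 1 × C7 → 2 × C8
From C7 to C8 is 1 halving step: 2^1 = 2.

2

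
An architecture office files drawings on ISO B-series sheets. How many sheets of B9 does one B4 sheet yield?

32

B4 = 250 × 353 mm; B9 = 44 × 62 mm.
Each halving step doubles the count; 5 steps from B4 to B9.
2^5 = 32.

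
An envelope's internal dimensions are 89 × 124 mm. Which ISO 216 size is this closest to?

B7 (88 × 125 mm)

Aspect ratio 124/89 ≈ 1.393 (ISO target is √2 ≈ 1.414).
In the B-series (B0 = 1000 × 1414 mm): B7 = 88 × 125 mm.
Off by 2 mm total — nearest standard size.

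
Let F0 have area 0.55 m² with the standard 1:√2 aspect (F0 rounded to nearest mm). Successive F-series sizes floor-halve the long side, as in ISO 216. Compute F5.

110 × 156 mm

Let F0's short side be w mm. w · w√2 = 0.55 m² = 550,000 mm², so w ≈ 623.6 mm and w√2 ≈ 881.9 mm → F0 = 624 × 882 mm.
F1: ⌊882/2⌋ × 624 = 441 × 624 mm
F2: ⌊624/2⌋ × 441 = 312 × 441 mm
F3: ⌊441/2⌋ × 312 = 220 × 312 mm
F4: ⌊312/2⌋ × 220 = 156 × 220 mm
F5: ⌊220/2⌋ × 156 = 110 × 156 mm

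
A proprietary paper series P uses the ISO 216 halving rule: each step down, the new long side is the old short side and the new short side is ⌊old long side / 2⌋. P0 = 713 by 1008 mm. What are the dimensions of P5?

P1: ⌊1008/2⌋ × 713 = 504 × 713 mm
P2: ⌊713/2⌋ × 504 = 356 × 504 mm
P3: ⌊504/2⌋ × 356 = 252 × 356 mm
P4: ⌊356/2⌋ × 252 = 178 × 252 mm
P5: ⌊252/2⌋ × 178 = 126 × 178 mm

126 × 178 mm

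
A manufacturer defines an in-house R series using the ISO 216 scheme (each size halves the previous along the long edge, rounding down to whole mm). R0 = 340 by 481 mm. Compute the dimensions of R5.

60 × 85 mm

R1 = 240 × 340 mm (from R0 by 1 halving).
R2: ⌊340/2⌋ × 240 = 170 × 240 mm
R3: ⌊240/2⌋ × 170 = 120 × 170 mm
R4: ⌊170/2⌋ × 120 = 85 × 120 mm
R5: ⌊120/2⌋ × 85 = 60 × 85 mm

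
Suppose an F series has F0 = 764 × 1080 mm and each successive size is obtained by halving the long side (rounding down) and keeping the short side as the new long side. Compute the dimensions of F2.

F1: ⌊1080/2⌋ × 764 = 540 × 764 mm
F2: ⌊764/2⌋ × 540 = 382 × 540 mm

382 × 540 mm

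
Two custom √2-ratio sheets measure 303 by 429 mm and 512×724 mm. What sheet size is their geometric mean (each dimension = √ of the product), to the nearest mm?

Short side: √(303 · 512) = √155136 ≈ 393.9 → 394 mm
Long side: √(429 · 724) = √310596 ≈ 557.3 → 557 mm

394 × 557 mm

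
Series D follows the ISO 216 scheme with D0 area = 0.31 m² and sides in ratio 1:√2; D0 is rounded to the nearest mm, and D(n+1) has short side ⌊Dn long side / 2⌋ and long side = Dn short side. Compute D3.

165 × 234 mm

Let D0's short side be w mm. w · w√2 = 0.31 m² = 310,000 mm², so w ≈ 468.2 mm and w√2 ≈ 662.1 mm → D0 = 468 × 662 mm.
D1: ⌊662/2⌋ × 468 = 331 × 468 mm
D2: ⌊468/2⌋ × 331 = 234 × 331 mm
D3: ⌊331/2⌋ × 234 = 165 × 234 mm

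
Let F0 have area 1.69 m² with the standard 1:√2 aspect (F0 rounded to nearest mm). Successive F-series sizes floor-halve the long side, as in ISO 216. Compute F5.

Let F0's short side be w mm. w · w√2 = 1.69 m² = 1,690,000 mm², so w ≈ 1093.2 mm and w√2 ≈ 1546.0 mm → F0 = 1093 × 1546 mm.
F1: ⌊1546/2⌋ × 1093 = 773 × 1093 mm
F2: ⌊1093/2⌋ × 773 = 546 × 773 mm
F3: ⌊773/2⌋ × 546 = 386 × 546 mm
F4: ⌊546/2⌋ × 386 = 273 × 386 mm
F5: ⌊386/2⌋ × 273 = 193 × 273 mm

193 × 273 mm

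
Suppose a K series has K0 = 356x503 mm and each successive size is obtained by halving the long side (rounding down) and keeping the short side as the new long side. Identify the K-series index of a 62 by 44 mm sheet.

K6

K0: 356 × 503 mm
K1: 251 × 356 mm
K2: 178 × 251 mm
K3: 125 × 178 mm
K4: 89 × 125 mm
K5: 62 × 89 mm
K6: 44 × 62 mm
K7: 31 × 44 mm
→ matches K6.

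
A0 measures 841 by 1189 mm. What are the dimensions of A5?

148 × 210 mm

A1: ⌊1189/2⌋ × 841 = 594 × 841 mm
A2: ⌊841/2⌋ × 594 = 420 × 594 mm
A3: ⌊594/2⌋ × 420 = 297 × 420 mm
A4: ⌊420/2⌋ × 297 = 210 × 297 mm
A5: ⌊297/2⌋ × 210 = 148 × 210 mm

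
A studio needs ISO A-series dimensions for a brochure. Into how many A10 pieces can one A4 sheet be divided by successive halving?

64

A4 = 210 × 297 mm; A10 = 26 × 37 mm.
Each halving step doubles the count; 6 steps from A4 to A10.
2^6 = 64.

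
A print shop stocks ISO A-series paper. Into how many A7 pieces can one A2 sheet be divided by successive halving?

32

A2 = 420 × 594 mm; A7 = 74 × 105 mm.
Each halving step doubles the count; 5 steps from A2 to A7.
2^5 = 32.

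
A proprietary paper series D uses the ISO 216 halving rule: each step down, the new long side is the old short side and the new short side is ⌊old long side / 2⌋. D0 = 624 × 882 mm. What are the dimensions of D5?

D1: ⌊882/2⌋ × 624 = 441 × 624 mm
D2: ⌊624/2⌋ × 441 = 312 × 441 mm
D3: ⌊441/2⌋ × 312 = 220 × 312 mm
D4: ⌊312/2⌋ × 220 = 156 × 220 mm
D5: ⌊220/2⌋ × 156 = 110 × 156 mm

110 × 156 mm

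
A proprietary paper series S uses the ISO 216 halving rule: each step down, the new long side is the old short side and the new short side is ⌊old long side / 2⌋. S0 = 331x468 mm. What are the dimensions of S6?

S1 = 234 × 331 mm (from S0 by 1 halving).
S2: ⌊331/2⌋ × 234 = 165 × 234 mm
S3: ⌊234/2⌋ × 165 = 117 × 165 mm
S4: ⌊165/2⌋ × 117 = 82 × 117 mm
S5: ⌊117/2⌋ × 82 = 58 × 82 mm
S6: ⌊82/2⌋ × 58 = 41 × 58 mm

41 × 58 mm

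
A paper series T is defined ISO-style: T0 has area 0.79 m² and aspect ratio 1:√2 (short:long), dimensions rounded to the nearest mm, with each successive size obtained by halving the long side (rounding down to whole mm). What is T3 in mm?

Let T0's short side be w mm. w · w√2 = 0.79 m² = 790,000 mm², so w ≈ 747.4 mm and w√2 ≈ 1057.0 mm → T0 = 747 × 1057 mm.
T1: ⌊1057/2⌋ × 747 = 528 × 747 mm
T2: ⌊747/2⌋ × 528 = 373 × 528 mm
T3: ⌊528/2⌋ × 373 = 264 × 373 mm

264 × 373 mm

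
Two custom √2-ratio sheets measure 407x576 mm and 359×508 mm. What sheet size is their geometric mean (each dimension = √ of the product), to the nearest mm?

Short side: √(407 · 359) = √146113 ≈ 382.2 → 382 mm
Long side: √(576 · 508) = √292608 ≈ 540.9 → 541 mm

382 × 541 mm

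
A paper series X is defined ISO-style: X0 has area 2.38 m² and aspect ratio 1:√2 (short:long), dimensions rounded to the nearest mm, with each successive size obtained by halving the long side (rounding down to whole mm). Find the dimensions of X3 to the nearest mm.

Let X0's short side be w mm. w · w√2 = 2.38 m² = 2,380,000 mm², so w ≈ 1297.3 mm and w√2 ≈ 1834.6 mm → X0 = 1297 × 1835 mm.
X1: ⌊1835/2⌋ × 1297 = 917 × 1297 mm
X2: ⌊1297/2⌋ × 917 = 648 × 917 mm
X3: ⌊917/2⌋ × 648 = 458 × 648 mm

458 × 648 mm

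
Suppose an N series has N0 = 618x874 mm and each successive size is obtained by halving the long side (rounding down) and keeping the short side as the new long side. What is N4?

N1 = 437 × 618 mm (from N0 by 1 halving).
N2: ⌊618/2⌋ × 437 = 309 × 437 mm
N3: ⌊437/2⌋ × 309 = 218 × 309 mm
N4: ⌊309/2⌋ × 218 = 154 × 218 mm

154 × 218 mm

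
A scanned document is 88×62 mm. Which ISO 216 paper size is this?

Aspect ratio 88/62 ≈ 1.419 — close to the ISO √2 ≈ 1.414.
In the B-series (B0 = 1000 × 1414 mm): B8 = 62 × 88 mm.

B8 (62 × 88 mm)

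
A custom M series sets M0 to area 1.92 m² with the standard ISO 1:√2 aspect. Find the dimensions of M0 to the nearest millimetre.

1165 × 1648 mm

Let the short side be w mm. Then w · w√2 = 1.92 m² = 1,920,000 mm².
w² = 1,920,000/√2, so w ≈ 1165.2 mm; long side = w√2 ≈ 1647.8 mm.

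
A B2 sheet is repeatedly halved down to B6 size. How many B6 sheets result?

16

Each ISO step halves the sheet: 1 × B2 → 2 × B3 → 4 × B4 → 8 × B5 → …
From B2 to B6 is 4 halving steps: 2^4 = 16.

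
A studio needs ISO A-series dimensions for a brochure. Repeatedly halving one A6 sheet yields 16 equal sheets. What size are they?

16 = 2^4, so 4 halving steps.
A6 → A7 → … → A10 after 4 steps.

A10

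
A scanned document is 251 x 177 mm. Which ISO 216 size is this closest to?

B5 (176 × 250 mm)

Aspect ratio 251/177 ≈ 1.418 — close to the ISO √2 ≈ 1.414.
In the B-series (B0 = 1000 × 1414 mm): B5 = 176 × 250 mm.
Off by 2 mm total — nearest standard size.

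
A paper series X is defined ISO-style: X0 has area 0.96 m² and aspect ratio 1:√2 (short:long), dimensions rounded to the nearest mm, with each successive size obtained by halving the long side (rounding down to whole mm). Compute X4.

206 × 291 mm

Let X0's short side be w mm. w · w√2 = 0.96 m² = 960,000 mm², so w ≈ 823.9 mm and w√2 ≈ 1165.2 mm → X0 = 824 × 1165 mm.
X1: ⌊1165/2⌋ × 824 = 582 × 824 mm
X2: ⌊824/2⌋ × 582 = 412 × 582 mm
X3: ⌊582/2⌋ × 412 = 291 × 412 mm
X4: ⌊412/2⌋ × 291 = 206 × 291 mm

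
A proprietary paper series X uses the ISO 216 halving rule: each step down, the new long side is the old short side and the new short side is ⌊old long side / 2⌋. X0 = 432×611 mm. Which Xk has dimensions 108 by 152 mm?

X4

X0: 432 × 611 mm
X1: 305 × 432 mm
X2: 216 × 305 mm
X3: 152 × 216 mm
X4: 108 × 152 mm
X5: 76 × 108 mm
→ matches X4.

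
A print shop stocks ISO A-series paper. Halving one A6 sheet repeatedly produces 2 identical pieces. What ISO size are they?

2 = 2^1, so 1 halving step.
A6 → A7 → … → A7 after 1 step.

A7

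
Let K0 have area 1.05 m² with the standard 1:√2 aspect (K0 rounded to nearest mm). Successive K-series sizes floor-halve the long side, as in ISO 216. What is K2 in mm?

431 × 609 mm

Let K0's short side be w mm. w · w√2 = 1.05 m² = 1,050,000 mm², so w ≈ 861.7 mm and w√2 ≈ 1218.6 mm → K0 = 862 × 1219 mm.
K1: ⌊1219/2⌋ × 862 = 609 × 862 mm
K2: ⌊862/2⌋ × 609 = 431 × 609 mm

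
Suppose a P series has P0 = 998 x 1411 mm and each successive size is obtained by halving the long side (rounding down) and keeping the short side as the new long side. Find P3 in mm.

352 × 499 mm

P1: ⌊1411/2⌋ × 998 = 705 × 998 mm
P2: ⌊998/2⌋ × 705 = 499 × 705 mm
P3: ⌊705/2⌋ × 499 = 352 × 499 mm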